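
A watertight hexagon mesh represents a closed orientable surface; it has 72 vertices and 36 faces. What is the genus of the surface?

1

Every face is a hexagon, so 2E = 6·36 = 216, giving E = 108.
χ = V − E + F = 72 − 108 + 36 = 0.
For a closed orientable surface χ = 2 − 2g, so g = (2 − (0))/2 = 1.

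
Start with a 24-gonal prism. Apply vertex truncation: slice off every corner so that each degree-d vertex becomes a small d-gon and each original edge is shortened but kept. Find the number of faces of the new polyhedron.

The base solid has V = 48, E = 72, F = 26.
Truncation replaces each original edge-end by a new vertex, so V′ = 2E = 144.
Each original edge survives, and each old vertex of degree d contributes d new edges; summing degrees gives Σd = 2E, so E′ = E + 2E = 3E = 216.
Each original face survives and each original vertex becomes one new face: F′ = F + V = 74.

74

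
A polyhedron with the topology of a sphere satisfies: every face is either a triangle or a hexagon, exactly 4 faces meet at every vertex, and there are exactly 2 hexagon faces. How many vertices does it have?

Let x be the number of triangles; then F = 2 + x.
Edge–face incidences: 2E = 6·2 + 3·x = 12 + 3x.
Every vertex has degree 4, so 4V = 2E.
Euler: V − E + F = 2 ⇒ (2E)/4 − E + (2 + x) = 2.
Multiply by 8: 2·(2E) − 4·(2E) + 8·(2 + x) = 16, i.e. 16 + 8x − 2·(12 + 3x) = 16.
Collecting terms: 2x − 8 = 16, so 2x = 24, so x = 12.
Then 2E = 12 + 3·12 = 48, so E = 24, V = 2E/4 = 12, F = 2 + 12 = 14.

12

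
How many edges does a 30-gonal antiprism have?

120

An antiprism on an n-gon has two n-gon caps and 2n triangles: V = 2·30 = 60, E = 4·30 = 120, F = 2·30 + 2 = 62.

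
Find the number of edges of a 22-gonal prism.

66

A prism on an n-gon has two n-gon bases and n rectangular sides: V = 2·22 = 44, E = 3·22 = 66, F = 22 + 2 = 24.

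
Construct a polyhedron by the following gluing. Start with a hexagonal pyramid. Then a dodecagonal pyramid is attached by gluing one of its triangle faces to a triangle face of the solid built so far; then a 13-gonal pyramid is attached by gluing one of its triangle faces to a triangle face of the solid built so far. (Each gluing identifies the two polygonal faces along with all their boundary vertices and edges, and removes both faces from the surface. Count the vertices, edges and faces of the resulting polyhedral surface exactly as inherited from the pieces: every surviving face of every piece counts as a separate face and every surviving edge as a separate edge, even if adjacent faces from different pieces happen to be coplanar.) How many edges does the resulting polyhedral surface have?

A hexagonal pyramid: V=7, E=12, F=7.
Attach a dodecagonal pyramid (V=13, E=24, F=13) along a 3-gon: merge 3 vertices and 3 edges, delete both glued faces → V=17, E=33, F=18.
Attach a 13-gonal pyramid (V=14, E=26, F=14) along a 3-gon: merge 3 vertices and 3 edges, delete both glued faces → V=28, E=56, F=30.
Check: V − E + F = 28 − 56 + 30 = 2.

56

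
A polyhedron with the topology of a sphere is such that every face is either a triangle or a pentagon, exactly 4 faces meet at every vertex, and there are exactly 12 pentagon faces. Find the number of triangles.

20

Let x be the number of triangles; then F = 12 + x.
Edge–face incidences: 2E = 5·12 + 3·x = 60 + 3x.
Every vertex has degree 4, so 4V = 2E.
Euler: V − E + F = 2 ⇒ (2E)/4 − E + (12 + x) = 2.
Multiply by 8: 2·(2E) − 4·(2E) + 8·(12 + x) = 16, i.e. 96 + 8x − 2·(60 + 3x) = 16.
Collecting terms: 2x − 24 = 16, so 2x = 40, so x = 20.
Then 2E = 60 + 3·20 = 120, so E = 60, V = 2E/4 = 30, F = 12 + 20 = 32.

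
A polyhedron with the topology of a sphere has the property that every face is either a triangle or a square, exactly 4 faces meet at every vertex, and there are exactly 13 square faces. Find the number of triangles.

8

Let x be the number of triangles; then F = 13 + x.
Edge–face incidences: 2E = 4·13 + 3·x = 52 + 3x.
Every vertex has degree 4, so 4V = 2E.
Euler: V − E + F = 2 ⇒ (2E)/4 − E + (13 + x) = 2.
Multiply by 8: 2·(2E) − 4·(2E) + 8·(13 + x) = 16, i.e. 104 + 8x − 2·(52 + 3x) = 16.
Collecting terms: 2x = 16, so x = 8.
Then 2E = 52 + 3·8 = 76, so E = 38, V = 2E/4 = 19, F = 13 + 8 = 21.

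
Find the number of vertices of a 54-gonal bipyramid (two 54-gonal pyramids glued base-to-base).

A bipyramid over an n-gon has 2n triangular faces and n + 2 vertices: V = 54 + 2 = 56, E = 3·54 = 162, F = 2·54 = 108.
Check: V − E + F = 56 − 162 + 108 = 2.

56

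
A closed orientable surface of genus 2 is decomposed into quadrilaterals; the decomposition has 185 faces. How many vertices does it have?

χ = 2 − 2·2 = -2, and every face is a square so 4F = 2E.
E = 4·185/2 = 370. Then V = -2 + E − F = -2 + 370 − 185 = 183.

183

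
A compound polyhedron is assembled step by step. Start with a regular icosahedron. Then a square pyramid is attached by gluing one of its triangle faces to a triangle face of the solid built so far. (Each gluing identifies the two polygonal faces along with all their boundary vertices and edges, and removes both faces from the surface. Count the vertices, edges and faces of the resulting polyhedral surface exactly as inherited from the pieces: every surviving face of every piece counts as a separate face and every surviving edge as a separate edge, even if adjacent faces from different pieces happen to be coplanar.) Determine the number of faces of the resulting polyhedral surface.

A regular icosahedron: V=12, E=30, F=20.
Attach a square pyramid (V=5, E=8, F=5) along a 3-gon: merge 3 vertices and 3 edges, delete both glued faces → V=14, E=35, F=23.
Check: V − E + F = 14 − 35 + 23 = 2.

23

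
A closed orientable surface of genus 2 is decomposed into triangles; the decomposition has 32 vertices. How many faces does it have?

χ = 2 − 2·2 = -2, and every face is a triangle so 3F = 2E.
V − E + F = -2 with E = 3F/2 gives 32 − (3/2 − 1)·F = -2, so F = 68 and E = 102.

68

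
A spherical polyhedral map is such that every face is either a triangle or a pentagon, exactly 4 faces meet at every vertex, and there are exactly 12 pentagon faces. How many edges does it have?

Let x be the number of triangles; then F = 12 + x.
Edge–face incidences: 2E = 5·12 + 3·x = 60 + 3x.
Every vertex has degree 4, so 4V = 2E.
Euler: V − E + F = 2 ⇒ (2E)/4 − E + (12 + x) = 2.
Multiply by 8: 2·(2E) − 4·(2E) + 8·(12 + x) = 16, i.e. 96 + 8x − 2·(60 + 3x) = 16.
Collecting terms: 2x − 24 = 16, so 2x = 40, so x = 20.
Then 2E = 60 + 3·20 = 120, so E = 60, V = 2E/4 = 30, F = 12 + 20 = 32.

60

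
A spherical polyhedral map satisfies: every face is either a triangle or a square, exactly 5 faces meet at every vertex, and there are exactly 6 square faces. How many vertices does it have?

24

Let x be the number of triangles; then F = 6 + x.
Edge–face incidences: 2E = 4·6 + 3·x = 24 + 3x.
Every vertex has degree 5, so 5V = 2E.
Euler: V − E + F = 2 ⇒ (2E)/5 − E + (6 + x) = 2.
Multiply by 10: 2·(2E) − 5·(2E) + 10·(6 + x) = 20, i.e. 60 + 10x − 3·(24 + 3x) = 20.
Collecting terms: x − 12 = 20, so x = 32.
Then 2E = 24 + 3·32 = 120, so E = 60, V = 2E/5 = 24, F = 6 + 32 = 38.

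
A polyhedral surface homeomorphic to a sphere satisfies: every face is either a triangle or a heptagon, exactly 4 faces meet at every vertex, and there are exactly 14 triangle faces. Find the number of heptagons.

Let x be the number of heptagons; then F = 14 + x.
Edge–face incidences: 2E = 3·14 + 7·x = 42 + 7x.
Every vertex has degree 4, so 4V = 2E.
Euler: V − E + F = 2 ⇒ (2E)/4 − E + (14 + x) = 2.
Multiply by 8: 2·(2E) − 4·(2E) + 8·(14 + x) = 16, i.e. 112 + 8x − 2·(42 + 7x) = 16.
Collecting terms: −6x + 28 = 16, so −6x = −12, so x = 2.
Then 2E = 42 + 7·2 = 56, so E = 28, V = 2E/4 = 14, F = 14 + 2 = 16.

2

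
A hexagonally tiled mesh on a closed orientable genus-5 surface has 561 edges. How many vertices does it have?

χ = 2 − 2·5 = -8, and every face is a hexagon so 6F = 2E.
F = 2E/6 = 187. Then V = -8 + E − F = -8 + 561 − 187 = 366.

366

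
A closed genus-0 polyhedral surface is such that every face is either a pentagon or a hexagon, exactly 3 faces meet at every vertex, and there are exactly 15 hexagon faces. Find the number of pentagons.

Let x be the number of pentagons; then F = 15 + x.
Edge–face incidences: 2E = 6·15 + 5·x = 90 + 5x.
Every vertex has degree 3, so 3V = 2E.
Euler: V − E + F = 2 ⇒ (2E)/3 − E + (15 + x) = 2.
Multiply by 6: 2·(2E) − 3·(2E) + 6·(15 + x) = 12, i.e. 90 + 6x − (90 + 5x) = 12.
Collecting terms: x = 12.
Then 2E = 90 + 5·12 = 150, so E = 75, V = 2E/3 = 50, F = 15 + 12 = 27.

12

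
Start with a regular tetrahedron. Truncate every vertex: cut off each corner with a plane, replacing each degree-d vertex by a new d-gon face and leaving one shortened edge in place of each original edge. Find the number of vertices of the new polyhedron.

The base solid has V = 4, E = 6, F = 4.
Truncation replaces each original edge-end by a new vertex, so V′ = 2E = 12.
Each original edge survives, and each old vertex of degree d contributes d new edges; summing degrees gives Σd = 2E, so E′ = E + 2E = 3E = 18.
Each original face survives and each original vertex becomes one new face: F′ = F + V = 8.

12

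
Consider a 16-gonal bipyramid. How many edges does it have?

A bipyramid over an n-gon has 2n triangular faces and n + 2 vertices: V = 16 + 2 = 18, E = 3·16 = 48, F = 2·16 = 32.
Check: V − E + F = 18 − 48 + 32 = 2.

48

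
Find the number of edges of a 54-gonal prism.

A prism on an n-gon has two n-gon bases and n rectangular sides: V = 2·54 = 108, E = 3·54 = 162, F = 54 + 2 = 56.

162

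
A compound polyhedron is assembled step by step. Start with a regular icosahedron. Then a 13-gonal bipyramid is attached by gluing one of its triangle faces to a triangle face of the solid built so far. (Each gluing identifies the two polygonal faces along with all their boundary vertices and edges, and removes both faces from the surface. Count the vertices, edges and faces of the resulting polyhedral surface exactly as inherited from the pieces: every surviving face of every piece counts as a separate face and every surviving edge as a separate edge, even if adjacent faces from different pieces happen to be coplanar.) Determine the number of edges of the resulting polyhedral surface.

66

A regular icosahedron: V=12, E=30, F=20.
Attach a 13-gonal bipyramid (V=15, E=39, F=26) along a 3-gon: merge 3 vertices and 3 edges, delete both glued faces → V=24, E=66, F=44.
Check: V − E + F = 24 − 66 + 44 = 2.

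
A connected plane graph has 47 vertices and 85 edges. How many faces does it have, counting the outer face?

Euler's formula for a connected plane graph: V − E + F = 2, so F = 2 − 47 + 85 = 40.

40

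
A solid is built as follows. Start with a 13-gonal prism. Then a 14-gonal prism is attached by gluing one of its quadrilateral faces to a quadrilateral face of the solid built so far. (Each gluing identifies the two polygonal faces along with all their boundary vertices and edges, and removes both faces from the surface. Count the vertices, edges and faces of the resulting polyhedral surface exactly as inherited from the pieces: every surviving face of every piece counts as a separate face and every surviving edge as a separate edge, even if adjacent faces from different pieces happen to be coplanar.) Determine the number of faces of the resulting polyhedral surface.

29

A 13-gonal prism: V=26, E=39, F=15.
Attach a 14-gonal prism (V=28, E=42, F=16) along a 4-gon: merge 4 vertices and 4 edges, delete both glued faces → V=50, E=77, F=29.
Check: V − E + F = 50 − 77 + 29 = 2.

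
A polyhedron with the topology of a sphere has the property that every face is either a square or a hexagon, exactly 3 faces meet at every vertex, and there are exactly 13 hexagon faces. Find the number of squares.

6

Let x be the number of squares; then F = 13 + x.
Edge–face incidences: 2E = 6·13 + 4·x = 78 + 4x.
Every vertex has degree 3, so 3V = 2E.
Euler: V − E + F = 2 ⇒ (2E)/3 − E + (13 + x) = 2.
Multiply by 6: 2·(2E) − 3·(2E) + 6·(13 + x) = 12, i.e. 78 + 6x − (78 + 4x) = 12.
Collecting terms: 2x = 12, so x = 6.
Then 2E = 78 + 4·6 = 102, so E = 51, V = 2E/3 = 34, F = 13 + 6 = 19.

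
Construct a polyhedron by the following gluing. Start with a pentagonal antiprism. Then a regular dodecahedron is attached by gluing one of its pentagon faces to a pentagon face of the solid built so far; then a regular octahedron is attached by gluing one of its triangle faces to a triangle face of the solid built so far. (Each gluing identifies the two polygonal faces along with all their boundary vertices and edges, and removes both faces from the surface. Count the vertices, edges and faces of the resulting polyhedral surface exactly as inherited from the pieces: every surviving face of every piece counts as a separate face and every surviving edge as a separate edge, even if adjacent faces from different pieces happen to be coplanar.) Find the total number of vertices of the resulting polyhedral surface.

28

A pentagonal antiprism: V=10, E=20, F=12.
Attach a regular dodecahedron (V=20, E=30, F=12) along a 5-gon: merge 5 vertices and 5 edges, delete both glued faces → V=25, E=45, F=22.
Attach a regular octahedron (V=6, E=12, F=8) along a 3-gon: merge 3 vertices and 3 edges, delete both glued faces → V=28, E=54, F=28.
Check: V − E + F = 28 − 54 + 28 = 2.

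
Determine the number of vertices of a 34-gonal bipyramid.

36

A bipyramid over an n-gon has 2n triangular faces and n + 2 vertices: V = 34 + 2 = 36, E = 3·34 = 102, F = 2·34 = 68.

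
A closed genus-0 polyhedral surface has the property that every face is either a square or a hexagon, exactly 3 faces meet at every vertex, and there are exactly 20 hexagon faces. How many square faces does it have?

Let x be the number of squares; then F = 20 + x.
Edge–face incidences: 2E = 6·20 + 4·x = 120 + 4x.
Every vertex has degree 3, so 3V = 2E.
Euler: V − E + F = 2 ⇒ (2E)/3 − E + (20 + x) = 2.
Multiply by 6: 2·(2E) − 3·(2E) + 6·(20 + x) = 12, i.e. 120 + 6x − (120 + 4x) = 12.
Collecting terms: 2x = 12, so x = 6.
Then 2E = 120 + 4·6 = 144, so E = 72, V = 2E/3 = 48, F = 20 + 6 = 26.

6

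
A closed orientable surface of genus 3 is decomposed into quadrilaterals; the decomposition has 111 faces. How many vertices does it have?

χ = 2 − 2·3 = -4, and every face is a square so 4F = 2E.
E = 4·111/2 = 222. Then V = -4 + E − F = -4 + 222 − 111 = 107.

107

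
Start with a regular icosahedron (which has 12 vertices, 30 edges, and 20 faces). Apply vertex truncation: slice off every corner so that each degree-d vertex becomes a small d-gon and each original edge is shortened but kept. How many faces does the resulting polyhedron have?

32

Truncation replaces each original edge-end by a new vertex, so V′ = 2E = 60.
Each original edge survives, and each old vertex of degree d contributes d new edges; summing degrees gives Σd = 2E, so E′ = E + 2E = 3E = 90.
Each original face survives and each original vertex becomes one new face: F′ = F + V = 32.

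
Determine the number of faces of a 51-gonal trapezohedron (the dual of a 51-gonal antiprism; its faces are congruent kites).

The n-trapezohedron (dual of the n-antiprism) has V = 2·51 + 2 = 104, E = 4·51 = 204, F = 2·51 = 102.

102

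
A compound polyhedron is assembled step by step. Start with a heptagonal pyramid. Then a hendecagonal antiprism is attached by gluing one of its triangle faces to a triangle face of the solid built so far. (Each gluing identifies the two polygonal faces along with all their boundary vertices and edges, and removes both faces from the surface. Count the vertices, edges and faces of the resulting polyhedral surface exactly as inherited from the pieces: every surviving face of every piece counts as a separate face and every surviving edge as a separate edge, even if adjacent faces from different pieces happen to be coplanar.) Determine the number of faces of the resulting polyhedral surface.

A heptagonal pyramid: V=8, E=14, F=8.
Attach a hendecagonal antiprism (V=22, E=44, F=24) along a 3-gon: merge 3 vertices and 3 edges, delete both glued faces → V=27, E=55, F=30.
Check: V − E + F = 27 − 55 + 30 = 2.

30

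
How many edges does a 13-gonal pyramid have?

26

A pyramid on an n-gon base has one n-gon and n triangles: V = 13 + 1 = 14, E = 2·13 = 26, F = 13 + 1 = 14.
Check: V − E + F = 14 − 26 + 14 = 2.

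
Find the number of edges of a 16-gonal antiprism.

64

An antiprism on an n-gon has two n-gon caps and 2n triangles: V = 2·16 = 32, E = 4·16 = 64, F = 2·16 + 2 = 34.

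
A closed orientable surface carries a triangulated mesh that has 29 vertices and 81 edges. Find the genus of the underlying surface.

Every face is a triangle and each edge borders two faces, so 3F = 2·81, giving F = 54.
χ = V − E + F = 29 − 81 + 54 = 2.
For a closed orientable surface χ = 2 − 2g, so g = (2 − (2))/2 = 0.

0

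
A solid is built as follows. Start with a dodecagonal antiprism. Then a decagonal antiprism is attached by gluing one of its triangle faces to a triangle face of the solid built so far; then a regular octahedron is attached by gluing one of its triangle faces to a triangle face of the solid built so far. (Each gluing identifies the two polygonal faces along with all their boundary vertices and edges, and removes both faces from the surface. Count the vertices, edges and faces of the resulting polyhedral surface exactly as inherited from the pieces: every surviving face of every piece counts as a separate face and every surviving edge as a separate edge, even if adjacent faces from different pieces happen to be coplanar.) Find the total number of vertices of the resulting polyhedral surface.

A dodecagonal antiprism: V=24, E=48, F=26.
Attach a decagonal antiprism (V=20, E=40, F=22) along a 3-gon: merge 3 vertices and 3 edges, delete both glued faces → V=41, E=85, F=46.
Attach a regular octahedron (V=6, E=12, F=8) along a 3-gon: merge 3 vertices and 3 edges, delete both glued faces → V=44, E=94, F=52.
Check: V − E + F = 44 − 94 + 52 = 2.

44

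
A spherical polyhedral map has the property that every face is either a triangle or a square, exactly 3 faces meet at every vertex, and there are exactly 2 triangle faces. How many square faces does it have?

Let x be the number of squares; then F = 2 + x.
Edge–face incidences: 2E = 3·2 + 4·x = 6 + 4x.
Every vertex has degree 3, so 3V = 2E.
Euler: V − E + F = 2 ⇒ (2E)/3 − E + (2 + x) = 2.
Multiply by 6: 2·(2E) − 3·(2E) + 6·(2 + x) = 12, i.e. 12 + 6x − (6 + 4x) = 12.
Collecting terms: 2x + 6 = 12, so 2x = 6, so x = 3.
Then 2E = 6 + 4·3 = 18, so E = 9, V = 2E/3 = 6, F = 2 + 3 = 5.

3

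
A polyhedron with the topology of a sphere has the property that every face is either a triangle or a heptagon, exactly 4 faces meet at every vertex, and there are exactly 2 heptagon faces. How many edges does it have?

28

Let x be the number of triangles; then F = 2 + x.
Edge–face incidences: 2E = 7·2 + 3·x = 14 + 3x.
Every vertex has degree 4, so 4V = 2E.
Euler: V − E + F = 2 ⇒ (2E)/4 − E + (2 + x) = 2.
Multiply by 8: 2·(2E) − 4·(2E) + 8·(2 + x) = 16, i.e. 16 + 8x − 2·(14 + 3x) = 16.
Collecting terms: 2x − 12 = 16, so 2x = 28, so x = 14.
Then 2E = 14 + 3·14 = 56, so E = 28, V = 2E/4 = 14, F = 2 + 14 = 16.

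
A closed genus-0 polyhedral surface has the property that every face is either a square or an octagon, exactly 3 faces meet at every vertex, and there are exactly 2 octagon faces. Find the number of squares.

Let x be the number of squares; then F = 2 + x.
Edge–face incidences: 2E = 8·2 + 4·x = 16 + 4x.
Every vertex has degree 3, so 3V = 2E.
Euler: V − E + F = 2 ⇒ (2E)/3 − E + (2 + x) = 2.
Multiply by 6: 2·(2E) − 3·(2E) + 6·(2 + x) = 12, i.e. 12 + 6x − (16 + 4x) = 12.
Collecting terms: 2x − 4 = 12, so 2x = 16, so x = 8.
Then 2E = 16 + 4·8 = 48, so E = 24, V = 2E/3 = 16, F = 2 + 8 = 10.

8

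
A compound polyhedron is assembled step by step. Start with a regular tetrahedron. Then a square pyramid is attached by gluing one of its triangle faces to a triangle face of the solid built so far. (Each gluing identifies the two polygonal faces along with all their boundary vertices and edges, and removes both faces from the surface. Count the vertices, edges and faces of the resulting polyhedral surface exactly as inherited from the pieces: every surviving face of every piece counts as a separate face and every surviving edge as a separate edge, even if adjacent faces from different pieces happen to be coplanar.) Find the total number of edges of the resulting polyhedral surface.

A regular tetrahedron: V=4, E=6, F=4.
Attach a square pyramid (V=5, E=8, F=5) along a 3-gon: merge 3 vertices and 3 edges, delete both glued faces → V=6, E=11, F=7.
Check: V − E + F = 6 − 11 + 7 = 2.

11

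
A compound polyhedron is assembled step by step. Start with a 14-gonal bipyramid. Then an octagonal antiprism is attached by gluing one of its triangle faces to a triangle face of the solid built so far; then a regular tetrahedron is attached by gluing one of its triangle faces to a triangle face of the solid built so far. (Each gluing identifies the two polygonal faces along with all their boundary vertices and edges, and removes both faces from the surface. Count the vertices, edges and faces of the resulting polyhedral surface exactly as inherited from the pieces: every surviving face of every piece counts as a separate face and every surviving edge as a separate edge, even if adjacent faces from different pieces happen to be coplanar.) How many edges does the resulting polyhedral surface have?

74

A 14-gonal bipyramid: V=16, E=42, F=28.
Attach an octagonal antiprism (V=16, E=32, F=18) along a 3-gon: merge 3 vertices and 3 edges, delete both glued faces → V=29, E=71, F=44.
Attach a regular tetrahedron (V=4, E=6, F=4) along a 3-gon: merge 3 vertices and 3 edges, delete both glued faces → V=30, E=74, F=46.
Check: V − E + F = 30 − 74 + 46 = 2.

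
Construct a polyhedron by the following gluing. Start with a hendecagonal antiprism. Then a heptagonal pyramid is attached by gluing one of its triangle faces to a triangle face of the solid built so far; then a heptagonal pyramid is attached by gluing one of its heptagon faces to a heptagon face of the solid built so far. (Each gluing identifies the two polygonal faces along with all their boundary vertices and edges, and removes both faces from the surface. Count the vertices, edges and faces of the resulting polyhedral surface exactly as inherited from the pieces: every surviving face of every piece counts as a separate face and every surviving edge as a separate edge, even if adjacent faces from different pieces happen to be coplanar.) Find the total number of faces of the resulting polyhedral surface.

A hendecagonal antiprism: V=22, E=44, F=24.
Attach a heptagonal pyramid (V=8, E=14, F=8) along a 3-gon: merge 3 vertices and 3 edges, delete both glued faces → V=27, E=55, F=30.
Attach a heptagonal pyramid (V=8, E=14, F=8) along a 7-gon: merge 7 vertices and 7 edges, delete both glued faces → V=28, E=62, F=36.
Check: V − E + F = 28 − 62 + 36 = 2.

36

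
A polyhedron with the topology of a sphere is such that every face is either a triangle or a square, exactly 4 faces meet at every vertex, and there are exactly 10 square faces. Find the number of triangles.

Let x be the number of triangles; then F = 10 + x.
Edge–face incidences: 2E = 4·10 + 3·x = 40 + 3x.
Every vertex has degree 4, so 4V = 2E.
Euler: V − E + F = 2 ⇒ (2E)/4 − E + (10 + x) = 2.
Multiply by 8: 2·(2E) − 4·(2E) + 8·(10 + x) = 16, i.e. 80 + 8x − 2·(40 + 3x) = 16.
Collecting terms: 2x = 16, so x = 8.
Then 2E = 40 + 3·8 = 64, so E = 32, V = 2E/4 = 16, F = 10 + 8 = 18.

8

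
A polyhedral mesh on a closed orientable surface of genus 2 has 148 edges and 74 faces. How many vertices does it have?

For a closed orientable surface of genus 2, χ = 2 − 2·2 = -2.
V = -2 + E − F = -2 + 148 − 74 = 72.

72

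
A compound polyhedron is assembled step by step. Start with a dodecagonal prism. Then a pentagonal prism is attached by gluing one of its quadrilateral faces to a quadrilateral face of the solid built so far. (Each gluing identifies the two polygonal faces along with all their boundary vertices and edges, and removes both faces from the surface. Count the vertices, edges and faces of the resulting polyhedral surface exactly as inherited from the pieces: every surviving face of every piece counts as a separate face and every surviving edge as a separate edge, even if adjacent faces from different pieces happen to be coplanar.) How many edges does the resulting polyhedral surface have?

47

A dodecagonal prism: V=24, E=36, F=14.
Attach a pentagonal prism (V=10, E=15, F=7) along a 4-gon: merge 4 vertices and 4 edges, delete both glued faces → V=30, E=47, F=19.
Check: V − E + F = 30 − 47 + 19 = 2.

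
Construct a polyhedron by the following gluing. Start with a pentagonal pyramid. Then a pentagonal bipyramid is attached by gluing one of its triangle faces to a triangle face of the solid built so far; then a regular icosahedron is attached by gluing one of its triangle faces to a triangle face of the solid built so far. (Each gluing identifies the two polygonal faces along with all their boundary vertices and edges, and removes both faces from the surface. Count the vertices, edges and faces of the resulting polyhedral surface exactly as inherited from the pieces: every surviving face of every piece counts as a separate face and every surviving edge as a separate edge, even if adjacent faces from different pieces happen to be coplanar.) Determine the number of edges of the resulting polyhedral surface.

A pentagonal pyramid: V=6, E=10, F=6.
Attach a pentagonal bipyramid (V=7, E=15, F=10) along a 3-gon: merge 3 vertices and 3 edges, delete both glued faces → V=10, E=22, F=14.
Attach a regular icosahedron (V=12, E=30, F=20) along a 3-gon: merge 3 vertices and 3 edges, delete both glued faces → V=19, E=49, F=32.
Check: V − E + F = 19 − 49 + 32 = 2.

49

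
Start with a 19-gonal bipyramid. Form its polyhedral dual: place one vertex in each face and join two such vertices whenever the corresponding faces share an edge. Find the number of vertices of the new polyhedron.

The base solid has V = 21, E = 57, F = 38.
The dual swaps V and F and preserves E: V′ = F = 38, E′ = E = 57, F′ = V = 21.

38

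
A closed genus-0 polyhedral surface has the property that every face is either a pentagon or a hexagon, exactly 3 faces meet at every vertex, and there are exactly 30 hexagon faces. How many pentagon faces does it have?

12

Let x be the number of pentagons; then F = 30 + x.
Edge–face incidences: 2E = 6·30 + 5·x = 180 + 5x.
Every vertex has degree 3, so 3V = 2E.
Euler: V − E + F = 2 ⇒ (2E)/3 − E + (30 + x) = 2.
Multiply by 6: 2·(2E) − 3·(2E) + 6·(30 + x) = 12, i.e. 180 + 6x − (180 + 5x) = 12.
Collecting terms: x = 12.
Then 2E = 180 + 5·12 = 240, so E = 120, V = 2E/3 = 80, F = 30 + 12 = 42.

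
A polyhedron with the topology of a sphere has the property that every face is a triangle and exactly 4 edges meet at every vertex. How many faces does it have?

Each face has 3 edges and each edge borders two faces, so 2E = 3F.
Each vertex has degree 4, so 4V = 2E and hence V = 3F/4.
Euler: V − E + F = 2 ⇒ (3F/4) − (3F/2) + F = 2.
Multiply by 8: (6 − 12 + 8)F = 16, i.e. 2F = 16.
So F = 8, E = 3·8/2 = 12, V = 3·8/4 = 6.

8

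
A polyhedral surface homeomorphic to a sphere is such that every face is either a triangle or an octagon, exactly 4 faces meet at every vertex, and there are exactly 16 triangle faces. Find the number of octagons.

Let x be the number of octagons; then F = 16 + x.
Edge–face incidences: 2E = 3·16 + 8·x = 48 + 8x.
Every vertex has degree 4, so 4V = 2E.
Euler: V − E + F = 2 ⇒ (2E)/4 − E + (16 + x) = 2.
Multiply by 8: 2·(2E) − 4·(2E) + 8·(16 + x) = 16, i.e. 128 + 8x − 2·(48 + 8x) = 16.
Collecting terms: −8x + 32 = 16, so −8x = −16, so x = 2.
Then 2E = 48 + 8·2 = 64, so E = 32, V = 2E/4 = 16, F = 16 + 2 = 18.

2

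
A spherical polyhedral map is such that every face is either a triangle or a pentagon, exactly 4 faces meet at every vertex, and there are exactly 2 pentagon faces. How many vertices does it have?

Let x be the number of triangles; then F = 2 + x.
Edge–face incidences: 2E = 5·2 + 3·x = 10 + 3x.
Every vertex has degree 4, so 4V = 2E.
Euler: V − E + F = 2 ⇒ (2E)/4 − E + (2 + x) = 2.
Multiply by 8: 2·(2E) − 4·(2E) + 8·(2 + x) = 16, i.e. 16 + 8x − 2·(10 + 3x) = 16.
Collecting terms: 2x − 4 = 16, so 2x = 20, so x = 10.
Then 2E = 10 + 3·10 = 40, so E = 20, V = 2E/4 = 10, F = 2 + 10 = 12.

10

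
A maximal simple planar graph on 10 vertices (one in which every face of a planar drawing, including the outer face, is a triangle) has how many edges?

24

In a plane triangulation 3F = 2E and V − E + F = 2, so E = 3V − 6 = 3·10 − 6 = 24.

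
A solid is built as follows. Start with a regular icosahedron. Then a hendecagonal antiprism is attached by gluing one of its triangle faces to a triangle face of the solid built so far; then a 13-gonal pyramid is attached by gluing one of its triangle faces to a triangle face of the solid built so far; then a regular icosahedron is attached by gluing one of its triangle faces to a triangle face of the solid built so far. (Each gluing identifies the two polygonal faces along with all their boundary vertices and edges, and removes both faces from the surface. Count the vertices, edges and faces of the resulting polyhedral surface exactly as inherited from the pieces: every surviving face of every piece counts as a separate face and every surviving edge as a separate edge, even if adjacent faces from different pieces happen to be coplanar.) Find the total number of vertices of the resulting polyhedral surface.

51

A regular icosahedron: V=12, E=30, F=20.
Attach a hendecagonal antiprism (V=22, E=44, F=24) along a 3-gon: merge 3 vertices and 3 edges, delete both glued faces → V=31, E=71, F=42.
Attach a 13-gonal pyramid (V=14, E=26, F=14) along a 3-gon: merge 3 vertices and 3 edges, delete both glued faces → V=42, E=94, F=54.
Attach a regular icosahedron (V=12, E=30, F=20) along a 3-gon: merge 3 vertices and 3 edges, delete both glued faces → V=51, E=121, F=72.
Check: V − E + F = 51 − 121 + 72 = 2.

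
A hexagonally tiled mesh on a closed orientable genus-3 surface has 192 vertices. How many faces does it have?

98

χ = 2 − 2·3 = -4, and every face is a hexagon so 6F = 2E.
V − E + F = -4 with E = 6F/2 gives 192 − (6/2 − 1)·F = -4, so F = 98 and E = 294.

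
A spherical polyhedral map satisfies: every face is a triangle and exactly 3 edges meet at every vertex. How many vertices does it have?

4

Each face has 3 edges and each edge borders two faces, so 2E = 3F.
Each vertex has degree 3, so 3V = 2E and hence V = 3F/3.
Euler: V − E + F = 2 ⇒ (3F/3) − (3F/2) + F = 2.
Multiply by 6: (6 − 9 + 6)F = 12, i.e. 3F = 12.
So F = 4, E = 3·4/2 = 6, V = 3·4/3 = 4.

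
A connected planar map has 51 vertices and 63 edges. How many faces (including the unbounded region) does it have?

Euler's formula for a connected plane graph: V − E + F = 2, so F = 2 − 51 + 63 = 14.

14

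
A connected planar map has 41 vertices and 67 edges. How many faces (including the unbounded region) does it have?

Euler's formula for a connected plane graph: V − E + F = 2, so F = 2 − 41 + 67 = 28.

28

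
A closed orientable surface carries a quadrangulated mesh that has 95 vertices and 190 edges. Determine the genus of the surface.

Every face is a square and each edge borders two faces, so 4F = 2·190, giving F = 95.
χ = V − E + F = 95 − 190 + 95 = 0.
For a closed orientable surface χ = 2 − 2g, so g = (2 − (0))/2 = 1.

1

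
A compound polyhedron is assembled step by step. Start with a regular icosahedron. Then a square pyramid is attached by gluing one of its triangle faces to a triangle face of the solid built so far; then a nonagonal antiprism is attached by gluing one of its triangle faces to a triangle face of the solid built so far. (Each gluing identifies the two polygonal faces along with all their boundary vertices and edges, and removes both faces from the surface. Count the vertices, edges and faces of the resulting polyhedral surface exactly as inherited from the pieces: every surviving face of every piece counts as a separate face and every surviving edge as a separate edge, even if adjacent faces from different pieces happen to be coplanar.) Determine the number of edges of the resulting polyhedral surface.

A regular icosahedron: V=12, E=30, F=20.
Attach a square pyramid (V=5, E=8, F=5) along a 3-gon: merge 3 vertices and 3 edges, delete both glued faces → V=14, E=35, F=23.
Attach a nonagonal antiprism (V=18, E=36, F=20) along a 3-gon: merge 3 vertices and 3 edges, delete both glued faces → V=29, E=68, F=41.
Check: V − E + F = 29 − 68 + 41 = 2.

68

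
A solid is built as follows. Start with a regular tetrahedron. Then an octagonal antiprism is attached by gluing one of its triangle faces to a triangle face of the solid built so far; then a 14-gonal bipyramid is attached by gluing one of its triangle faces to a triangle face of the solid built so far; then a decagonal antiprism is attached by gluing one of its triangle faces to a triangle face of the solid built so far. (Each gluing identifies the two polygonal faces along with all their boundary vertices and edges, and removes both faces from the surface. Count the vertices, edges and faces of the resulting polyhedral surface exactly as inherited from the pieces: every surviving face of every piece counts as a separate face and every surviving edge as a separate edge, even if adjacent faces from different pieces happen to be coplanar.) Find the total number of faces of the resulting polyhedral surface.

66

A regular tetrahedron: V=4, E=6, F=4.
Attach an octagonal antiprism (V=16, E=32, F=18) along a 3-gon: merge 3 vertices and 3 edges, delete both glued faces → V=17, E=35, F=20.
Attach a 14-gonal bipyramid (V=16, E=42, F=28) along a 3-gon: merge 3 vertices and 3 edges, delete both glued faces → V=30, E=74, F=46.
Attach a decagonal antiprism (V=20, E=40, F=22) along a 3-gon: merge 3 vertices and 3 edges, delete both glued faces → V=47, E=111, F=66.
Check: V − E + F = 47 − 111 + 66 = 2.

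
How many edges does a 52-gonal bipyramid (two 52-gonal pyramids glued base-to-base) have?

A bipyramid over an n-gon has 2n triangular faces and n + 2 vertices: V = 52 + 2 = 54, E = 3·52 = 156, F = 2·52 = 104.

156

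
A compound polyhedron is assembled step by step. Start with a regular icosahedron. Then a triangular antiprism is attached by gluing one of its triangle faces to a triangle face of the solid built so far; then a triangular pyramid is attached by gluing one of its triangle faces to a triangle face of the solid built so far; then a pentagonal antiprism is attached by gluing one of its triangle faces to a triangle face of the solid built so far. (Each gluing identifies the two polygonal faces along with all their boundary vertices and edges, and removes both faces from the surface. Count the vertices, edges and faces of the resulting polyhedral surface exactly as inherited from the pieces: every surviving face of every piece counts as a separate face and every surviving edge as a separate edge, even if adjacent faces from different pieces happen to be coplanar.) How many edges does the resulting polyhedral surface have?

A regular icosahedron: V=12, E=30, F=20.
Attach a triangular antiprism (V=6, E=12, F=8) along a 3-gon: merge 3 vertices and 3 edges, delete both glued faces → V=15, E=39, F=26.
Attach a triangular pyramid (V=4, E=6, F=4) along a 3-gon: merge 3 vertices and 3 edges, delete both glued faces → V=16, E=42, F=28.
Attach a pentagonal antiprism (V=10, E=20, F=12) along a 3-gon: merge 3 vertices and 3 edges, delete both glued faces → V=23, E=59, F=38.
Check: V − E + F = 23 − 59 + 38 = 2.

59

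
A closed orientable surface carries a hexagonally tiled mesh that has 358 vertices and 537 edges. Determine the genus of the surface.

Every face is a hexagon and each edge borders two faces, so 6F = 2·537, giving F = 179.
χ = V − E + F = 358 − 537 + 179 = 0.
For a closed orientable surface χ = 2 − 2g, so g = (2 − (0))/2 = 1.

1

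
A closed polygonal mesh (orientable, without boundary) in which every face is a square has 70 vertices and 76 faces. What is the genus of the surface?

Every face is a square, so 2E = 4·76 = 304, giving E = 152.
χ = V − E + F = 70 − 152 + 76 = -6.
For a closed orientable surface χ = 2 − 2g, so g = (2 − (-6))/2 = 4.

4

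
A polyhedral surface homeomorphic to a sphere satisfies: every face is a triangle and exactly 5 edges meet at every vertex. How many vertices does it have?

Each face has 3 edges and each edge borders two faces, so 2E = 3F.
Each vertex has degree 5, so 5V = 2E and hence V = 3F/5.
Euler: V − E + F = 2 ⇒ (3F/5) − (3F/2) + F = 2.
Multiply by 10: (6 − 15 + 10)F = 20, i.e. 1F = 20.
So F = 20, E = 3·20/2 = 30, V = 3·20/5 = 12.

12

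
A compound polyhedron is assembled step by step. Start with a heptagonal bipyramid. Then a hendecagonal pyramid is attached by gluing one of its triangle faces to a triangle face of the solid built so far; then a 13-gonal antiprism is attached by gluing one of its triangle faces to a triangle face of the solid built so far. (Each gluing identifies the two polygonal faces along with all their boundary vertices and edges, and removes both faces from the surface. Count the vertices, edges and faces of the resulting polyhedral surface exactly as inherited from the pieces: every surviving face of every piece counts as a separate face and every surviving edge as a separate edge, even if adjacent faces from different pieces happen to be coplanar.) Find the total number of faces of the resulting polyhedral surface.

A heptagonal bipyramid: V=9, E=21, F=14.
Attach a hendecagonal pyramid (V=12, E=22, F=12) along a 3-gon: merge 3 vertices and 3 edges, delete both glued faces → V=18, E=40, F=24.
Attach a 13-gonal antiprism (V=26, E=52, F=28) along a 3-gon: merge 3 vertices and 3 edges, delete both glued faces → V=41, E=89, F=50.
Check: V − E + F = 41 − 89 + 50 = 2.

50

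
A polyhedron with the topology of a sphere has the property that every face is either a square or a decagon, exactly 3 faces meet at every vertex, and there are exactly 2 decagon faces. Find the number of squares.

Let x be the number of squares; then F = 2 + x.
Edge–face incidences: 2E = 10·2 + 4·x = 20 + 4x.
Every vertex has degree 3, so 3V = 2E.
Euler: V − E + F = 2 ⇒ (2E)/3 − E + (2 + x) = 2.
Multiply by 6: 2·(2E) − 3·(2E) + 6·(2 + x) = 12, i.e. 12 + 6x − (20 + 4x) = 12.
Collecting terms: 2x − 8 = 12, so 2x = 20, so x = 10.
Then 2E = 20 + 4·10 = 60, so E = 30, V = 2E/3 = 20, F = 2 + 10 = 12.

10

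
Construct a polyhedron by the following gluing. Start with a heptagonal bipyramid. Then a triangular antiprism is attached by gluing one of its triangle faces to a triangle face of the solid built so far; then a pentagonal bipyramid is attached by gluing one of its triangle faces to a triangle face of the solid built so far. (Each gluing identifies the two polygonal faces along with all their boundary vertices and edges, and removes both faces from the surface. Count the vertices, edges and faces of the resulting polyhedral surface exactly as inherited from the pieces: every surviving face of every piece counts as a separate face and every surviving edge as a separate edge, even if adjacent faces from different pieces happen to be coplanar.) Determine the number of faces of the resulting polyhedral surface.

A heptagonal bipyramid: V=9, E=21, F=14.
Attach a triangular antiprism (V=6, E=12, F=8) along a 3-gon: merge 3 vertices and 3 edges, delete both glued faces → V=12, E=30, F=20.
Attach a pentagonal bipyramid (V=7, E=15, F=10) along a 3-gon: merge 3 vertices and 3 edges, delete both glued faces → V=16, E=42, F=28.
Check: V − E + F = 16 − 42 + 28 = 2.

28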